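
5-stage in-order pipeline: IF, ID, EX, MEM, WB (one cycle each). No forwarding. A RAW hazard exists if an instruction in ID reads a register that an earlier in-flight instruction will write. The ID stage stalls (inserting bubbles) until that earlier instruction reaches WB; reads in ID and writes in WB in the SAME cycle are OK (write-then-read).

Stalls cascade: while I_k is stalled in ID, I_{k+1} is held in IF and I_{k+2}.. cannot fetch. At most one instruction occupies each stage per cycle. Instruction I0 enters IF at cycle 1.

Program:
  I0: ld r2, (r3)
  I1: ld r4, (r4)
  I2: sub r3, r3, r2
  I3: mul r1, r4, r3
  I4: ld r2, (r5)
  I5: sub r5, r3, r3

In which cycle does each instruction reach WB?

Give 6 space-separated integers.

I0 ld r2 <- r3: IF@1 ID@2 stall=0 (-) EX@3 MEM@4 WB@5
I1 ld r4 <- r4: IF@2 ID@3 stall=0 (-) EX@4 MEM@5 WB@6
I2 sub r3 <- r3,r2: IF@3 ID@4 stall=1 (RAW on I0.r2 (WB@5)) EX@6 MEM@7 WB@8
I3 mul r1 <- r4,r3: IF@4 ID@6 stall=2 (RAW on I2.r3 (WB@8)) EX@9 MEM@10 WB@11
I4 ld r2 <- r5: IF@6 ID@9 stall=0 (-) EX@10 MEM@11 WB@12
I5 sub r5 <- r3,r3: IF@9 ID@10 stall=0 (-) EX@11 MEM@12 WB@13

Answer: 5 6 8 11 12 13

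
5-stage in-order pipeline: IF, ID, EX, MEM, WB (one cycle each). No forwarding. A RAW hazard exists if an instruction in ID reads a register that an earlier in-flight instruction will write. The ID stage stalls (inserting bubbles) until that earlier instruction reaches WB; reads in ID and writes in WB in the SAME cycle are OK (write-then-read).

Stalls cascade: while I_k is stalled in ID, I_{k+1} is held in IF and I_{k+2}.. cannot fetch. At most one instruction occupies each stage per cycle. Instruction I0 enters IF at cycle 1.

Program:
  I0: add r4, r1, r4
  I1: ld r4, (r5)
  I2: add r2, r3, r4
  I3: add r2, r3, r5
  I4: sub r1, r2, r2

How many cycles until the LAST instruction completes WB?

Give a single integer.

Answer: 13

Derivation:
I0 add r4 <- r1,r4: IF@1 ID@2 stall=0 (-) EX@3 MEM@4 WB@5
I1 ld r4 <- r5: IF@2 ID@3 stall=0 (-) EX@4 MEM@5 WB@6
I2 add r2 <- r3,r4: IF@3 ID@4 stall=2 (RAW on I1.r4 (WB@6)) EX@7 MEM@8 WB@9
I3 add r2 <- r3,r5: IF@4 ID@7 stall=0 (-) EX@8 MEM@9 WB@10
I4 sub r1 <- r2,r2: IF@7 ID@8 stall=2 (RAW on I3.r2 (WB@10)) EX@11 MEM@12 WB@13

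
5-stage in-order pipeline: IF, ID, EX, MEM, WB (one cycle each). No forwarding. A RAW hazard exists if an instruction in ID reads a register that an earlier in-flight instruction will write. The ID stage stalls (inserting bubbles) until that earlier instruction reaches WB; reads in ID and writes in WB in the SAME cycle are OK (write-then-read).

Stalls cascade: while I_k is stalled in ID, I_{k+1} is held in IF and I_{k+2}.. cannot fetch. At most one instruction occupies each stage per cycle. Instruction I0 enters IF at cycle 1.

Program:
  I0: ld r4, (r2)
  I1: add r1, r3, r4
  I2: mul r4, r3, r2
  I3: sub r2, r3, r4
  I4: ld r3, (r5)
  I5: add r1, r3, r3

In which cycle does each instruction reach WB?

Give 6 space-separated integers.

I0 ld r4 <- r2: IF@1 ID@2 stall=0 (-) EX@3 MEM@4 WB@5
I1 add r1 <- r3,r4: IF@2 ID@3 stall=2 (RAW on I0.r4 (WB@5)) EX@6 MEM@7 WB@8
I2 mul r4 <- r3,r2: IF@3 ID@6 stall=0 (-) EX@7 MEM@8 WB@9
I3 sub r2 <- r3,r4: IF@6 ID@7 stall=2 (RAW on I2.r4 (WB@9)) EX@10 MEM@11 WB@12
I4 ld r3 <- r5: IF@7 ID@10 stall=0 (-) EX@11 MEM@12 WB@13
I5 add r1 <- r3,r3: IF@10 ID@11 stall=2 (RAW on I4.r3 (WB@13)) EX@14 MEM@15 WB@16

Answer: 5 8 9 12 13 16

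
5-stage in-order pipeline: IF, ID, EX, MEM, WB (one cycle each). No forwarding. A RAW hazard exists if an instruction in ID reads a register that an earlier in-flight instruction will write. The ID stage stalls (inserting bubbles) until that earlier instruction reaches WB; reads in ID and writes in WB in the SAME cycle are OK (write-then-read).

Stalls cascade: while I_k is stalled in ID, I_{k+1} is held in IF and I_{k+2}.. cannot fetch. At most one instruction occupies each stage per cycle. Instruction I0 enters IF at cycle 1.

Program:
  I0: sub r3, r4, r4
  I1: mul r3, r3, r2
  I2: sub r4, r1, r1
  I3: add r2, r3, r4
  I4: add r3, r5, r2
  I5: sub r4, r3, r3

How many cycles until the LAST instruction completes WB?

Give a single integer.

I0 sub r3 <- r4,r4: IF@1 ID@2 stall=0 (-) EX@3 MEM@4 WB@5
I1 mul r3 <- r3,r2: IF@2 ID@3 stall=2 (RAW on I0.r3 (WB@5)) EX@6 MEM@7 WB@8
I2 sub r4 <- r1,r1: IF@3 ID@6 stall=0 (-) EX@7 MEM@8 WB@9
I3 add r2 <- r3,r4: IF@6 ID@7 stall=2 (RAW on I2.r4 (WB@9)) EX@10 MEM@11 WB@12
I4 add r3 <- r5,r2: IF@7 ID@10 stall=2 (RAW on I3.r2 (WB@12)) EX@13 MEM@14 WB@15
I5 sub r4 <- r3,r3: IF@10 ID@13 stall=2 (RAW on I4.r3 (WB@15)) EX@16 MEM@17 WB@18

Answer: 18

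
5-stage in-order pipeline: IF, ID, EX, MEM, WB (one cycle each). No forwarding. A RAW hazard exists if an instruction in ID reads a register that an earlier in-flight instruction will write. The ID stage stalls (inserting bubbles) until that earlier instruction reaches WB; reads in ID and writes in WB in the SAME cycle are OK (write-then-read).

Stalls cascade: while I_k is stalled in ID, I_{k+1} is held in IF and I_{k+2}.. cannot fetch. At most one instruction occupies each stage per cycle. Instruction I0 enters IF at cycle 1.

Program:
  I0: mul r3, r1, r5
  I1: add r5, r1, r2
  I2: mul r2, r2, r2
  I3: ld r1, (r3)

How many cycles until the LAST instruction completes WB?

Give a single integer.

Answer: 8

Derivation:
I0 mul r3 <- r1,r5: IF@1 ID@2 stall=0 (-) EX@3 MEM@4 WB@5
I1 add r5 <- r1,r2: IF@2 ID@3 stall=0 (-) EX@4 MEM@5 WB@6
I2 mul r2 <- r2,r2: IF@3 ID@4 stall=0 (-) EX@5 MEM@6 WB@7
I3 ld r1 <- r3: IF@4 ID@5 stall=0 (-) EX@6 MEM@7 WB@8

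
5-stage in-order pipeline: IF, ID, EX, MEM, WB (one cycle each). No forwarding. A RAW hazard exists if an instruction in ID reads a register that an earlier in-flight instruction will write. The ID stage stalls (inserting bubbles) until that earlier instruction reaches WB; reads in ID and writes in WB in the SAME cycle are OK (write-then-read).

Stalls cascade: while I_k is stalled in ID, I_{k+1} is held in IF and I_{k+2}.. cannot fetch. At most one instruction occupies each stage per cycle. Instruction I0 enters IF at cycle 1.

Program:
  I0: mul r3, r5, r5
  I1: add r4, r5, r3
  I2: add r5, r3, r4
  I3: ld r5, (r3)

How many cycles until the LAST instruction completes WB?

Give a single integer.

Answer: 12

Derivation:
I0 mul r3 <- r5,r5: IF@1 ID@2 stall=0 (-) EX@3 MEM@4 WB@5
I1 add r4 <- r5,r3: IF@2 ID@3 stall=2 (RAW on I0.r3 (WB@5)) EX@6 MEM@7 WB@8
I2 add r5 <- r3,r4: IF@3 ID@6 stall=2 (RAW on I1.r4 (WB@8)) EX@9 MEM@10 WB@11
I3 ld r5 <- r3: IF@6 ID@9 stall=0 (-) EX@10 MEM@11 WB@12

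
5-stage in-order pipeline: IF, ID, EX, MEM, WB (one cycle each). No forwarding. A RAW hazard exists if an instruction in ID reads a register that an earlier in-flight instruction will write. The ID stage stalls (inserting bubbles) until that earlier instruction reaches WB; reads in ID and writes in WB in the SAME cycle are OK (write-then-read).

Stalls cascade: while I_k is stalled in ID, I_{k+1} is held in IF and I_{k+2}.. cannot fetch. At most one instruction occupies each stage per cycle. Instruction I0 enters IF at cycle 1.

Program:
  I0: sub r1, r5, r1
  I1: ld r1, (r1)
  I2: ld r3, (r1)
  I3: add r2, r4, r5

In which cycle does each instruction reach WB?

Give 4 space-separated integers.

Answer: 5 8 11 12

Derivation:
I0 sub r1 <- r5,r1: IF@1 ID@2 stall=0 (-) EX@3 MEM@4 WB@5
I1 ld r1 <- r1: IF@2 ID@3 stall=2 (RAW on I0.r1 (WB@5)) EX@6 MEM@7 WB@8
I2 ld r3 <- r1: IF@3 ID@6 stall=2 (RAW on I1.r1 (WB@8)) EX@9 MEM@10 WB@11
I3 add r2 <- r4,r5: IF@6 ID@9 stall=0 (-) EX@10 MEM@11 WB@12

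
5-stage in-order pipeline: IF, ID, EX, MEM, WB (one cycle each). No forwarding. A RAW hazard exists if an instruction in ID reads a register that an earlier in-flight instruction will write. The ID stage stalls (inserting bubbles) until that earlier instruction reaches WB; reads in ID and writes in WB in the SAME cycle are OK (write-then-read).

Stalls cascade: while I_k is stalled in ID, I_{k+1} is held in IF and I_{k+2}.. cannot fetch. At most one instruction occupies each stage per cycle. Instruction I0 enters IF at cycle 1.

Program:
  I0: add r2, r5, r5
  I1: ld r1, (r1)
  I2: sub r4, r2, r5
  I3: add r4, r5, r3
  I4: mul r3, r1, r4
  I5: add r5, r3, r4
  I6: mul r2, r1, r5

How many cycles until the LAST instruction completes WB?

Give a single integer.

I0 add r2 <- r5,r5: IF@1 ID@2 stall=0 (-) EX@3 MEM@4 WB@5
I1 ld r1 <- r1: IF@2 ID@3 stall=0 (-) EX@4 MEM@5 WB@6
I2 sub r4 <- r2,r5: IF@3 ID@4 stall=1 (RAW on I0.r2 (WB@5)) EX@6 MEM@7 WB@8
I3 add r4 <- r5,r3: IF@4 ID@6 stall=0 (-) EX@7 MEM@8 WB@9
I4 mul r3 <- r1,r4: IF@6 ID@7 stall=2 (RAW on I3.r4 (WB@9)) EX@10 MEM@11 WB@12
I5 add r5 <- r3,r4: IF@7 ID@10 stall=2 (RAW on I4.r3 (WB@12)) EX@13 MEM@14 WB@15
I6 mul r2 <- r1,r5: IF@10 ID@13 stall=2 (RAW on I5.r5 (WB@15)) EX@16 MEM@17 WB@18

Answer: 18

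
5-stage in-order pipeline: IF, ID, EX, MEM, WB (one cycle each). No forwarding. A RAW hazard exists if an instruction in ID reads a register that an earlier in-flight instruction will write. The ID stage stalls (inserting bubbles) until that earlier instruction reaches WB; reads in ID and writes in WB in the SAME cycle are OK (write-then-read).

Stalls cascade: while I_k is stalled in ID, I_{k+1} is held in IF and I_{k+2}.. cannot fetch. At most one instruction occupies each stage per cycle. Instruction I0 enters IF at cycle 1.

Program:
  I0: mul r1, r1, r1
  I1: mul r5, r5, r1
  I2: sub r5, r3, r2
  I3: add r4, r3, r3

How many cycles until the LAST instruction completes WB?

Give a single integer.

I0 mul r1 <- r1,r1: IF@1 ID@2 stall=0 (-) EX@3 MEM@4 WB@5
I1 mul r5 <- r5,r1: IF@2 ID@3 stall=2 (RAW on I0.r1 (WB@5)) EX@6 MEM@7 WB@8
I2 sub r5 <- r3,r2: IF@3 ID@6 stall=0 (-) EX@7 MEM@8 WB@9
I3 add r4 <- r3,r3: IF@6 ID@7 stall=0 (-) EX@8 MEM@9 WB@10

Answer: 10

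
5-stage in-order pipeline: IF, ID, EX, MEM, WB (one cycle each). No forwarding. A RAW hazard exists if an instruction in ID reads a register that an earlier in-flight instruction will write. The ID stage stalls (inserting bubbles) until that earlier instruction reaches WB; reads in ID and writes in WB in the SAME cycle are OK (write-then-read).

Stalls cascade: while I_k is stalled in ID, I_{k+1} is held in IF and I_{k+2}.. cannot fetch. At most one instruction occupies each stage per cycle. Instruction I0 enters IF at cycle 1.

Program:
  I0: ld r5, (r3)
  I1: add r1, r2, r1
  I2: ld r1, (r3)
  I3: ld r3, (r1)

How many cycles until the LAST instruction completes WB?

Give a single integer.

I0 ld r5 <- r3: IF@1 ID@2 stall=0 (-) EX@3 MEM@4 WB@5
I1 add r1 <- r2,r1: IF@2 ID@3 stall=0 (-) EX@4 MEM@5 WB@6
I2 ld r1 <- r3: IF@3 ID@4 stall=0 (-) EX@5 MEM@6 WB@7
I3 ld r3 <- r1: IF@4 ID@5 stall=2 (RAW on I2.r1 (WB@7)) EX@8 MEM@9 WB@10

Answer: 10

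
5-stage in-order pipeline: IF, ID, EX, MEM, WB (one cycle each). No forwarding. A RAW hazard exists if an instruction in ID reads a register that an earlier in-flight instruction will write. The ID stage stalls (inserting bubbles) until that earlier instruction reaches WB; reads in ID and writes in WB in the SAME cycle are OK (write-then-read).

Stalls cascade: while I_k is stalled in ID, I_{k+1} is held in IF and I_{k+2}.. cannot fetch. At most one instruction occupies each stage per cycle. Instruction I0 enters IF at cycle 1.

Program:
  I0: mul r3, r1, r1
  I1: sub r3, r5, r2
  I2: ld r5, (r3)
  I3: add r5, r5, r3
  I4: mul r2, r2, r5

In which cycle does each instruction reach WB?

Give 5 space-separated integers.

Answer: 5 6 9 12 15

Derivation:
I0 mul r3 <- r1,r1: IF@1 ID@2 stall=0 (-) EX@3 MEM@4 WB@5
I1 sub r3 <- r5,r2: IF@2 ID@3 stall=0 (-) EX@4 MEM@5 WB@6
I2 ld r5 <- r3: IF@3 ID@4 stall=2 (RAW on I1.r3 (WB@6)) EX@7 MEM@8 WB@9
I3 add r5 <- r5,r3: IF@4 ID@7 stall=2 (RAW on I2.r5 (WB@9)) EX@10 MEM@11 WB@12
I4 mul r2 <- r2,r5: IF@7 ID@10 stall=2 (RAW on I3.r5 (WB@12)) EX@13 MEM@14 WB@15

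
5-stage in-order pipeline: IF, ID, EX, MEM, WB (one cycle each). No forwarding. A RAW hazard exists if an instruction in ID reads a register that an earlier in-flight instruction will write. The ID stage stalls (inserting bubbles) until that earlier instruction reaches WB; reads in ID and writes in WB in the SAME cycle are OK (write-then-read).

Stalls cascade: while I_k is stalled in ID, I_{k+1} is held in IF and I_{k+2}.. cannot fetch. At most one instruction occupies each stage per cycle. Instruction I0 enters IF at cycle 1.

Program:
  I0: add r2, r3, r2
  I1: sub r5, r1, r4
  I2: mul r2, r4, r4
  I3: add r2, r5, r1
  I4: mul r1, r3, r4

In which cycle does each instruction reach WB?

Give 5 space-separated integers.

I0 add r2 <- r3,r2: IF@1 ID@2 stall=0 (-) EX@3 MEM@4 WB@5
I1 sub r5 <- r1,r4: IF@2 ID@3 stall=0 (-) EX@4 MEM@5 WB@6
I2 mul r2 <- r4,r4: IF@3 ID@4 stall=0 (-) EX@5 MEM@6 WB@7
I3 add r2 <- r5,r1: IF@4 ID@5 stall=1 (RAW on I1.r5 (WB@6)) EX@7 MEM@8 WB@9
I4 mul r1 <- r3,r4: IF@5 ID@7 stall=0 (-) EX@8 MEM@9 WB@10

Answer: 5 6 7 9 10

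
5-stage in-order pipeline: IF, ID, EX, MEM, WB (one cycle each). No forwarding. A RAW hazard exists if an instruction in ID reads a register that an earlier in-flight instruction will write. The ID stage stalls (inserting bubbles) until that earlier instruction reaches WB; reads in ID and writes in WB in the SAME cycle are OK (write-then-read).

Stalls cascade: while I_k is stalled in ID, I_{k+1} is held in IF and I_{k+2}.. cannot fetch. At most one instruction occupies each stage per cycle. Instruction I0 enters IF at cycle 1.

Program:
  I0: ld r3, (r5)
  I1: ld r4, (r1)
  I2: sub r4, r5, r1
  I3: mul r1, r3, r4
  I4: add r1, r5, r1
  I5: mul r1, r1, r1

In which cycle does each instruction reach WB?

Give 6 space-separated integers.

I0 ld r3 <- r5: IF@1 ID@2 stall=0 (-) EX@3 MEM@4 WB@5
I1 ld r4 <- r1: IF@2 ID@3 stall=0 (-) EX@4 MEM@5 WB@6
I2 sub r4 <- r5,r1: IF@3 ID@4 stall=0 (-) EX@5 MEM@6 WB@7
I3 mul r1 <- r3,r4: IF@4 ID@5 stall=2 (RAW on I2.r4 (WB@7)) EX@8 MEM@9 WB@10
I4 add r1 <- r5,r1: IF@5 ID@8 stall=2 (RAW on I3.r1 (WB@10)) EX@11 MEM@12 WB@13
I5 mul r1 <- r1,r1: IF@8 ID@11 stall=2 (RAW on I4.r1 (WB@13)) EX@14 MEM@15 WB@16

Answer: 5 6 7 10 13 16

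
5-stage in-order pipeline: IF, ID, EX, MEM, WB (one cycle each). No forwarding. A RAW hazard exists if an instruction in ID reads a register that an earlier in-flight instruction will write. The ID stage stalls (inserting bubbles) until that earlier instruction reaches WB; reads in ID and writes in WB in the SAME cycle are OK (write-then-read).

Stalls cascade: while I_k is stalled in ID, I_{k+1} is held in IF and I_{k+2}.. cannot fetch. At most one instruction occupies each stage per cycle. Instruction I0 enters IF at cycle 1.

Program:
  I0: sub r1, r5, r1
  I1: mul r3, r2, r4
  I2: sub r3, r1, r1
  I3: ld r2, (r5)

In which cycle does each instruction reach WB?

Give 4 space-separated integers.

Answer: 5 6 8 9

Derivation:
I0 sub r1 <- r5,r1: IF@1 ID@2 stall=0 (-) EX@3 MEM@4 WB@5
I1 mul r3 <- r2,r4: IF@2 ID@3 stall=0 (-) EX@4 MEM@5 WB@6
I2 sub r3 <- r1,r1: IF@3 ID@4 stall=1 (RAW on I0.r1 (WB@5)) EX@6 MEM@7 WB@8
I3 ld r2 <- r5: IF@4 ID@6 stall=0 (-) EX@7 MEM@8 WB@9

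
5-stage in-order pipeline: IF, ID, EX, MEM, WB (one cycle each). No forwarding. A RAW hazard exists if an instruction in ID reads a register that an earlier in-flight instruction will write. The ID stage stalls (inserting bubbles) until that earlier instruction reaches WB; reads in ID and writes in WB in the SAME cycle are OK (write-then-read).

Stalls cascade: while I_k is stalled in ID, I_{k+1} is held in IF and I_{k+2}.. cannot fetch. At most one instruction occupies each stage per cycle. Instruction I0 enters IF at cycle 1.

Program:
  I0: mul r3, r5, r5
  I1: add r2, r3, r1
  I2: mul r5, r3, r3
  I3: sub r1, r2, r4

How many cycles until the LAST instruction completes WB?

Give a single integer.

Answer: 11

Derivation:
I0 mul r3 <- r5,r5: IF@1 ID@2 stall=0 (-) EX@3 MEM@4 WB@5
I1 add r2 <- r3,r1: IF@2 ID@3 stall=2 (RAW on I0.r3 (WB@5)) EX@6 MEM@7 WB@8
I2 mul r5 <- r3,r3: IF@3 ID@6 stall=0 (-) EX@7 MEM@8 WB@9
I3 sub r1 <- r2,r4: IF@6 ID@7 stall=1 (RAW on I1.r2 (WB@8)) EX@9 MEM@10 WB@11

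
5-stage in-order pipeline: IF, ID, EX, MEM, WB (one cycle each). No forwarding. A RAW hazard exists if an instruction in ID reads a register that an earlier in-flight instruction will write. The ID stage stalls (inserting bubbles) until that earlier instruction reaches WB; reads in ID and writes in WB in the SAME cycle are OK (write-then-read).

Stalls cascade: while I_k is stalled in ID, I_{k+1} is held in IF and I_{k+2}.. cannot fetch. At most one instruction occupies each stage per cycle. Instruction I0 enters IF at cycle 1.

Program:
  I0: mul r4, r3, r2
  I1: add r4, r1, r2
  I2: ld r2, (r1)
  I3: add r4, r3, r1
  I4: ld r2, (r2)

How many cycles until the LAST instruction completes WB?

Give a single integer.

Answer: 10

Derivation:
I0 mul r4 <- r3,r2: IF@1 ID@2 stall=0 (-) EX@3 MEM@4 WB@5
I1 add r4 <- r1,r2: IF@2 ID@3 stall=0 (-) EX@4 MEM@5 WB@6
I2 ld r2 <- r1: IF@3 ID@4 stall=0 (-) EX@5 MEM@6 WB@7
I3 add r4 <- r3,r1: IF@4 ID@5 stall=0 (-) EX@6 MEM@7 WB@8
I4 ld r2 <- r2: IF@5 ID@6 stall=1 (RAW on I2.r2 (WB@7)) EX@8 MEM@9 WB@10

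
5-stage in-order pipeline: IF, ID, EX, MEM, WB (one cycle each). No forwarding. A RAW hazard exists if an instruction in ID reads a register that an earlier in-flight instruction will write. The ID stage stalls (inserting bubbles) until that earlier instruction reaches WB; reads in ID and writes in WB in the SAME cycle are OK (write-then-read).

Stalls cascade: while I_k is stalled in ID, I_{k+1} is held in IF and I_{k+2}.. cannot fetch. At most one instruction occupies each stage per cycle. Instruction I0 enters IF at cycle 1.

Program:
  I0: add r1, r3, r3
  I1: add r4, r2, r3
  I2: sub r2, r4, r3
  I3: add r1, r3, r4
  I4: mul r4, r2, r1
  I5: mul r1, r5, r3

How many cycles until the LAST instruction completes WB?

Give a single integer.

I0 add r1 <- r3,r3: IF@1 ID@2 stall=0 (-) EX@3 MEM@4 WB@5
I1 add r4 <- r2,r3: IF@2 ID@3 stall=0 (-) EX@4 MEM@5 WB@6
I2 sub r2 <- r4,r3: IF@3 ID@4 stall=2 (RAW on I1.r4 (WB@6)) EX@7 MEM@8 WB@9
I3 add r1 <- r3,r4: IF@4 ID@7 stall=0 (-) EX@8 MEM@9 WB@10
I4 mul r4 <- r2,r1: IF@7 ID@8 stall=2 (RAW on I3.r1 (WB@10)) EX@11 MEM@12 WB@13
I5 mul r1 <- r5,r3: IF@8 ID@11 stall=0 (-) EX@12 MEM@13 WB@14

Answer: 14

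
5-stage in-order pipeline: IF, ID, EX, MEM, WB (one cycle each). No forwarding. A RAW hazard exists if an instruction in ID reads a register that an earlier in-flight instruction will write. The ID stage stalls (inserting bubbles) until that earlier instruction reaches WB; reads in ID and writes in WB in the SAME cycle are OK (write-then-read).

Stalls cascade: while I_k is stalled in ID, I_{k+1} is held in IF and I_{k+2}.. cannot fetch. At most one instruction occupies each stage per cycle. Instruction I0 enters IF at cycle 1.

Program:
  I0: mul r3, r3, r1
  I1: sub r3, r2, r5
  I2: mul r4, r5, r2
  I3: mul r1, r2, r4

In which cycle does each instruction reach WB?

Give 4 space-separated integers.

Answer: 5 6 7 10

Derivation:
I0 mul r3 <- r3,r1: IF@1 ID@2 stall=0 (-) EX@3 MEM@4 WB@5
I1 sub r3 <- r2,r5: IF@2 ID@3 stall=0 (-) EX@4 MEM@5 WB@6
I2 mul r4 <- r5,r2: IF@3 ID@4 stall=0 (-) EX@5 MEM@6 WB@7
I3 mul r1 <- r2,r4: IF@4 ID@5 stall=2 (RAW on I2.r4 (WB@7)) EX@8 MEM@9 WB@10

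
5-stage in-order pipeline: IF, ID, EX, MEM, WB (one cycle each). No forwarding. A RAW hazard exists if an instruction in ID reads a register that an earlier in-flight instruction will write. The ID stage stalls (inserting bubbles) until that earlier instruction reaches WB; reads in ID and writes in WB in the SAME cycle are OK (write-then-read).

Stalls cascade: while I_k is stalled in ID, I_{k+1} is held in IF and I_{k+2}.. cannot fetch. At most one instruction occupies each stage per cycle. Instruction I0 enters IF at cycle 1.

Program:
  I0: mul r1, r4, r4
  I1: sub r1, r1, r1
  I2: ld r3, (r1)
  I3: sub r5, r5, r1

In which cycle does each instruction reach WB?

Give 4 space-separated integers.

Answer: 5 8 11 12

Derivation:
I0 mul r1 <- r4,r4: IF@1 ID@2 stall=0 (-) EX@3 MEM@4 WB@5
I1 sub r1 <- r1,r1: IF@2 ID@3 stall=2 (RAW on I0.r1 (WB@5)) EX@6 MEM@7 WB@8
I2 ld r3 <- r1: IF@3 ID@6 stall=2 (RAW on I1.r1 (WB@8)) EX@9 MEM@10 WB@11
I3 sub r5 <- r5,r1: IF@6 ID@9 stall=0 (-) EX@10 MEM@11 WB@12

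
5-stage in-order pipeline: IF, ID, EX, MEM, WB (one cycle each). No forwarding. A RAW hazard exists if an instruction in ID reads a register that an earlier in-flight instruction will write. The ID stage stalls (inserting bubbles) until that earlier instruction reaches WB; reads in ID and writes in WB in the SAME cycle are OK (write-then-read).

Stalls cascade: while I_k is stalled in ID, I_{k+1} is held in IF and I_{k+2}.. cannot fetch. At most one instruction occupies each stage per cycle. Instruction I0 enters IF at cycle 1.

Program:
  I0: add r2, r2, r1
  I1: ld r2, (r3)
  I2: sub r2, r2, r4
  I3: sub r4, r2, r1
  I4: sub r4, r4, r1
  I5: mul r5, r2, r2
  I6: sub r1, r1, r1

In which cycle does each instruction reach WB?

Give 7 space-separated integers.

I0 add r2 <- r2,r1: IF@1 ID@2 stall=0 (-) EX@3 MEM@4 WB@5
I1 ld r2 <- r3: IF@2 ID@3 stall=0 (-) EX@4 MEM@5 WB@6
I2 sub r2 <- r2,r4: IF@3 ID@4 stall=2 (RAW on I1.r2 (WB@6)) EX@7 MEM@8 WB@9
I3 sub r4 <- r2,r1: IF@4 ID@7 stall=2 (RAW on I2.r2 (WB@9)) EX@10 MEM@11 WB@12
I4 sub r4 <- r4,r1: IF@7 ID@10 stall=2 (RAW on I3.r4 (WB@12)) EX@13 MEM@14 WB@15
I5 mul r5 <- r2,r2: IF@10 ID@13 stall=0 (-) EX@14 MEM@15 WB@16
I6 sub r1 <- r1,r1: IF@13 ID@14 stall=0 (-) EX@15 MEM@16 WB@17

Answer: 5 6 9 12 15 16 17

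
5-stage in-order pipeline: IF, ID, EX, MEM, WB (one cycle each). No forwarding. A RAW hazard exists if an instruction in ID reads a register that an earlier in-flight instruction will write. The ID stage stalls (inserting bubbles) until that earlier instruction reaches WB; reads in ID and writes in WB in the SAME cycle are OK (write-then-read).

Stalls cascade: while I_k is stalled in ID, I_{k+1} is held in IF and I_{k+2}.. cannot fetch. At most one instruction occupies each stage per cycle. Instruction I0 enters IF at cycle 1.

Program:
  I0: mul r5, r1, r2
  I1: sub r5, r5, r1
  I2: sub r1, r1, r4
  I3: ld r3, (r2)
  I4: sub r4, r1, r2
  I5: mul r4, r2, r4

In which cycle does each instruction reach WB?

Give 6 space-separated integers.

I0 mul r5 <- r1,r2: IF@1 ID@2 stall=0 (-) EX@3 MEM@4 WB@5
I1 sub r5 <- r5,r1: IF@2 ID@3 stall=2 (RAW on I0.r5 (WB@5)) EX@6 MEM@7 WB@8
I2 sub r1 <- r1,r4: IF@3 ID@6 stall=0 (-) EX@7 MEM@8 WB@9
I3 ld r3 <- r2: IF@6 ID@7 stall=0 (-) EX@8 MEM@9 WB@10
I4 sub r4 <- r1,r2: IF@7 ID@8 stall=1 (RAW on I2.r1 (WB@9)) EX@10 MEM@11 WB@12
I5 mul r4 <- r2,r4: IF@8 ID@10 stall=2 (RAW on I4.r4 (WB@12)) EX@13 MEM@14 WB@15

Answer: 5 8 9 10 12 15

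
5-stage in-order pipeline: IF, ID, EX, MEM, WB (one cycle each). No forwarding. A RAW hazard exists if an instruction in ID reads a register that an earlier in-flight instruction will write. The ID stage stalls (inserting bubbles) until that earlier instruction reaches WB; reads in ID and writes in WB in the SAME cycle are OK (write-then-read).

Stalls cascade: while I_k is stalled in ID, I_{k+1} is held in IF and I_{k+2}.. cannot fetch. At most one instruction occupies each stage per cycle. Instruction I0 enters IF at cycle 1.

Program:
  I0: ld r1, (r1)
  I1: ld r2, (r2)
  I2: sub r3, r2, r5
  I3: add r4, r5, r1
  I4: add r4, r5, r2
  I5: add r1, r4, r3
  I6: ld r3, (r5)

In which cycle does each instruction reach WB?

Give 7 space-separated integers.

Answer: 5 6 9 10 11 14 15

Derivation:
I0 ld r1 <- r1: IF@1 ID@2 stall=0 (-) EX@3 MEM@4 WB@5
I1 ld r2 <- r2: IF@2 ID@3 stall=0 (-) EX@4 MEM@5 WB@6
I2 sub r3 <- r2,r5: IF@3 ID@4 stall=2 (RAW on I1.r2 (WB@6)) EX@7 MEM@8 WB@9
I3 add r4 <- r5,r1: IF@4 ID@7 stall=0 (-) EX@8 MEM@9 WB@10
I4 add r4 <- r5,r2: IF@7 ID@8 stall=0 (-) EX@9 MEM@10 WB@11
I5 add r1 <- r4,r3: IF@8 ID@9 stall=2 (RAW on I4.r4 (WB@11)) EX@12 MEM@13 WB@14
I6 ld r3 <- r5: IF@9 ID@12 stall=0 (-) EX@13 MEM@14 WB@15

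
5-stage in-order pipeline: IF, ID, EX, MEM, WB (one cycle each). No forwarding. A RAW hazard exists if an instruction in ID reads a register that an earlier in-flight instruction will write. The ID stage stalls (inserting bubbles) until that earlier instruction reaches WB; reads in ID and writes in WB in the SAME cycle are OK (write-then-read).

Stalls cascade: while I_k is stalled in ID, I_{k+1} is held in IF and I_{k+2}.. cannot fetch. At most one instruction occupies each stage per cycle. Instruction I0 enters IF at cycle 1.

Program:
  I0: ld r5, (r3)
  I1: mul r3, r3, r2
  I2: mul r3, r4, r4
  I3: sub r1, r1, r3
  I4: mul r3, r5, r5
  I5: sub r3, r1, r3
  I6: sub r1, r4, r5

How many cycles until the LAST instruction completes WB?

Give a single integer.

I0 ld r5 <- r3: IF@1 ID@2 stall=0 (-) EX@3 MEM@4 WB@5
I1 mul r3 <- r3,r2: IF@2 ID@3 stall=0 (-) EX@4 MEM@5 WB@6
I2 mul r3 <- r4,r4: IF@3 ID@4 stall=0 (-) EX@5 MEM@6 WB@7
I3 sub r1 <- r1,r3: IF@4 ID@5 stall=2 (RAW on I2.r3 (WB@7)) EX@8 MEM@9 WB@10
I4 mul r3 <- r5,r5: IF@5 ID@8 stall=0 (-) EX@9 MEM@10 WB@11
I5 sub r3 <- r1,r3: IF@8 ID@9 stall=2 (RAW on I4.r3 (WB@11)) EX@12 MEM@13 WB@14
I6 sub r1 <- r4,r5: IF@9 ID@12 stall=0 (-) EX@13 MEM@14 WB@15

Answer: 15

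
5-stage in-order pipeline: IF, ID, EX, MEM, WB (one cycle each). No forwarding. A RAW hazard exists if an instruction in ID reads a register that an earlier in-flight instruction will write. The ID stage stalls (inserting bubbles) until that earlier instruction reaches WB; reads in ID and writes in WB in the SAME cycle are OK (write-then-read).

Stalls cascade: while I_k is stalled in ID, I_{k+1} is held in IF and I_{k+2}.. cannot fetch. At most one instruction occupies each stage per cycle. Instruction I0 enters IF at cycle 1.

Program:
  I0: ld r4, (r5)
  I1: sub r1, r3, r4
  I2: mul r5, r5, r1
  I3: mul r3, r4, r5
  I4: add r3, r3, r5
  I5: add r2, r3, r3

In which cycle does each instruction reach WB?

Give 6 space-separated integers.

I0 ld r4 <- r5: IF@1 ID@2 stall=0 (-) EX@3 MEM@4 WB@5
I1 sub r1 <- r3,r4: IF@2 ID@3 stall=2 (RAW on I0.r4 (WB@5)) EX@6 MEM@7 WB@8
I2 mul r5 <- r5,r1: IF@3 ID@6 stall=2 (RAW on I1.r1 (WB@8)) EX@9 MEM@10 WB@11
I3 mul r3 <- r4,r5: IF@6 ID@9 stall=2 (RAW on I2.r5 (WB@11)) EX@12 MEM@13 WB@14
I4 add r3 <- r3,r5: IF@9 ID@12 stall=2 (RAW on I3.r3 (WB@14)) EX@15 MEM@16 WB@17
I5 add r2 <- r3,r3: IF@12 ID@15 stall=2 (RAW on I4.r3 (WB@17)) EX@18 MEM@19 WB@20

Answer: 5 8 11 14 17 20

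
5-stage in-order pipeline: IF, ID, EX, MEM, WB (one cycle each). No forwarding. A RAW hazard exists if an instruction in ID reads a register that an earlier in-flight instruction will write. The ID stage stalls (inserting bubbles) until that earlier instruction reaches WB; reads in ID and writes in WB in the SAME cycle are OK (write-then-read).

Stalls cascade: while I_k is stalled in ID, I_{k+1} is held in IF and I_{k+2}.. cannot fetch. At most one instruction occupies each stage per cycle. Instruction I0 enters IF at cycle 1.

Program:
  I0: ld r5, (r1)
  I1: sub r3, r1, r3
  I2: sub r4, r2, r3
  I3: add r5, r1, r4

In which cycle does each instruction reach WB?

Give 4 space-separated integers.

Answer: 5 6 9 12

Derivation:
I0 ld r5 <- r1: IF@1 ID@2 stall=0 (-) EX@3 MEM@4 WB@5
I1 sub r3 <- r1,r3: IF@2 ID@3 stall=0 (-) EX@4 MEM@5 WB@6
I2 sub r4 <- r2,r3: IF@3 ID@4 stall=2 (RAW on I1.r3 (WB@6)) EX@7 MEM@8 WB@9
I3 add r5 <- r1,r4: IF@4 ID@7 stall=2 (RAW on I2.r4 (WB@9)) EX@10 MEM@11 WB@12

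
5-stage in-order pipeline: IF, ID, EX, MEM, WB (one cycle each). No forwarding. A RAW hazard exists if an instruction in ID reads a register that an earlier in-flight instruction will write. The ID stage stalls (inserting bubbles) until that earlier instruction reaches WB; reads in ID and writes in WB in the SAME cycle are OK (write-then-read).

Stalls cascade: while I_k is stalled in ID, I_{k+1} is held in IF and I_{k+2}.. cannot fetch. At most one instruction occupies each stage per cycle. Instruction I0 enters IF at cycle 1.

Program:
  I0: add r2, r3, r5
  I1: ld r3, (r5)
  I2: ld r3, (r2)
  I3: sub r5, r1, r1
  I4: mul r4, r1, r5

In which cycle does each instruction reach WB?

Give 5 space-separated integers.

Answer: 5 6 8 9 12

Derivation:
I0 add r2 <- r3,r5: IF@1 ID@2 stall=0 (-) EX@3 MEM@4 WB@5
I1 ld r3 <- r5: IF@2 ID@3 stall=0 (-) EX@4 MEM@5 WB@6
I2 ld r3 <- r2: IF@3 ID@4 stall=1 (RAW on I0.r2 (WB@5)) EX@6 MEM@7 WB@8
I3 sub r5 <- r1,r1: IF@4 ID@6 stall=0 (-) EX@7 MEM@8 WB@9
I4 mul r4 <- r1,r5: IF@6 ID@7 stall=2 (RAW on I3.r5 (WB@9)) EX@10 MEM@11 WB@12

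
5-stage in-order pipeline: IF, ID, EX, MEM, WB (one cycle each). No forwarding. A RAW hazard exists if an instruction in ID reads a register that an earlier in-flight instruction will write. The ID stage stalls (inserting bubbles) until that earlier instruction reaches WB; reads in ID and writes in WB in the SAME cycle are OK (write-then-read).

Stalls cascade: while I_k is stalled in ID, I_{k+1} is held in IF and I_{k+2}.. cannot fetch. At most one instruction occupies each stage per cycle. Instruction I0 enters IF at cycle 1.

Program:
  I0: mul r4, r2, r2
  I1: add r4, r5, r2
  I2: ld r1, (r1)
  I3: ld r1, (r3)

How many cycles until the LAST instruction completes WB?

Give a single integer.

Answer: 8

Derivation:
I0 mul r4 <- r2,r2: IF@1 ID@2 stall=0 (-) EX@3 MEM@4 WB@5
I1 add r4 <- r5,r2: IF@2 ID@3 stall=0 (-) EX@4 MEM@5 WB@6
I2 ld r1 <- r1: IF@3 ID@4 stall=0 (-) EX@5 MEM@6 WB@7
I3 ld r1 <- r3: IF@4 ID@5 stall=0 (-) EX@6 MEM@7 WB@8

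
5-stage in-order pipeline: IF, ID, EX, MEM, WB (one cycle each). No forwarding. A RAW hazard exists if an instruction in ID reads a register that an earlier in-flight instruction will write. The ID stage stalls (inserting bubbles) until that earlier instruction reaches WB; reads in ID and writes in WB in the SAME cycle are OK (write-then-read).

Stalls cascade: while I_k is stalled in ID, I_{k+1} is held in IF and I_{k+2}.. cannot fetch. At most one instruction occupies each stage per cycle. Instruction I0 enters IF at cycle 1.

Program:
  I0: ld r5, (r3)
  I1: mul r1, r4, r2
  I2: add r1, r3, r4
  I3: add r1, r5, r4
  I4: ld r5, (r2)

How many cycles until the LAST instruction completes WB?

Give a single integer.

Answer: 9

Derivation:
I0 ld r5 <- r3: IF@1 ID@2 stall=0 (-) EX@3 MEM@4 WB@5
I1 mul r1 <- r4,r2: IF@2 ID@3 stall=0 (-) EX@4 MEM@5 WB@6
I2 add r1 <- r3,r4: IF@3 ID@4 stall=0 (-) EX@5 MEM@6 WB@7
I3 add r1 <- r5,r4: IF@4 ID@5 stall=0 (-) EX@6 MEM@7 WB@8
I4 ld r5 <- r2: IF@5 ID@6 stall=0 (-) EX@7 MEM@8 WB@9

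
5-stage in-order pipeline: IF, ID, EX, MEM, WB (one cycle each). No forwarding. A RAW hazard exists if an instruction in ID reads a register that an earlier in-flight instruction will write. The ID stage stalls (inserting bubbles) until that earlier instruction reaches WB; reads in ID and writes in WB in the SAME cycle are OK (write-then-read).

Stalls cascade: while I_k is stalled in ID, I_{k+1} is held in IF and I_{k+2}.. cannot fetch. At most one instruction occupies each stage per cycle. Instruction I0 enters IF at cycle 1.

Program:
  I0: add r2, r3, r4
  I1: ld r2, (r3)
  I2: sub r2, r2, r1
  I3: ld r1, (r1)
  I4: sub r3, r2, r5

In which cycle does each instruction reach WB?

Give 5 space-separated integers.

Answer: 5 6 9 10 12

Derivation:
I0 add r2 <- r3,r4: IF@1 ID@2 stall=0 (-) EX@3 MEM@4 WB@5
I1 ld r2 <- r3: IF@2 ID@3 stall=0 (-) EX@4 MEM@5 WB@6
I2 sub r2 <- r2,r1: IF@3 ID@4 stall=2 (RAW on I1.r2 (WB@6)) EX@7 MEM@8 WB@9
I3 ld r1 <- r1: IF@4 ID@7 stall=0 (-) EX@8 MEM@9 WB@10
I4 sub r3 <- r2,r5: IF@7 ID@8 stall=1 (RAW on I2.r2 (WB@9)) EX@10 MEM@11 WB@12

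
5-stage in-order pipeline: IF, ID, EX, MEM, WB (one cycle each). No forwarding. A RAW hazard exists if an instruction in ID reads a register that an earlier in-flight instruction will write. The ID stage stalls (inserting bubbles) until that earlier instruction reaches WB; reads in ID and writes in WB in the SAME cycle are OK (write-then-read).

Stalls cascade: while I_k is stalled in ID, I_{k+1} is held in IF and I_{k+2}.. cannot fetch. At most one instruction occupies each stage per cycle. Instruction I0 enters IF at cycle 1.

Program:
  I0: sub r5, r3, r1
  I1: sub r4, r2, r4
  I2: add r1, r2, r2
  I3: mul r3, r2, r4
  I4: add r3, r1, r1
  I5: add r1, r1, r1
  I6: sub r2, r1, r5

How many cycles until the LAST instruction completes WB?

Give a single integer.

I0 sub r5 <- r3,r1: IF@1 ID@2 stall=0 (-) EX@3 MEM@4 WB@5
I1 sub r4 <- r2,r4: IF@2 ID@3 stall=0 (-) EX@4 MEM@5 WB@6
I2 add r1 <- r2,r2: IF@3 ID@4 stall=0 (-) EX@5 MEM@6 WB@7
I3 mul r3 <- r2,r4: IF@4 ID@5 stall=1 (RAW on I1.r4 (WB@6)) EX@7 MEM@8 WB@9
I4 add r3 <- r1,r1: IF@5 ID@7 stall=0 (-) EX@8 MEM@9 WB@10
I5 add r1 <- r1,r1: IF@7 ID@8 stall=0 (-) EX@9 MEM@10 WB@11
I6 sub r2 <- r1,r5: IF@8 ID@9 stall=2 (RAW on I5.r1 (WB@11)) EX@12 MEM@13 WB@14

Answer: 14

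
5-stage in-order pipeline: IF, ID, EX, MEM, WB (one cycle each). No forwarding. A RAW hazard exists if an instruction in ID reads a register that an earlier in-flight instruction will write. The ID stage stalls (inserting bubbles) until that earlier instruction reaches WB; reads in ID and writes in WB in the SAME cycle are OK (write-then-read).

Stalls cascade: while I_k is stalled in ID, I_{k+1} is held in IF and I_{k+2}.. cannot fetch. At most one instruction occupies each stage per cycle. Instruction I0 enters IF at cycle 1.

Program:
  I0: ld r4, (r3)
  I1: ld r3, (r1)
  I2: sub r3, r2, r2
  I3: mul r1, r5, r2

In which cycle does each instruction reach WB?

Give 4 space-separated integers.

I0 ld r4 <- r3: IF@1 ID@2 stall=0 (-) EX@3 MEM@4 WB@5
I1 ld r3 <- r1: IF@2 ID@3 stall=0 (-) EX@4 MEM@5 WB@6
I2 sub r3 <- r2,r2: IF@3 ID@4 stall=0 (-) EX@5 MEM@6 WB@7
I3 mul r1 <- r5,r2: IF@4 ID@5 stall=0 (-) EX@6 MEM@7 WB@8

Answer: 5 6 7 8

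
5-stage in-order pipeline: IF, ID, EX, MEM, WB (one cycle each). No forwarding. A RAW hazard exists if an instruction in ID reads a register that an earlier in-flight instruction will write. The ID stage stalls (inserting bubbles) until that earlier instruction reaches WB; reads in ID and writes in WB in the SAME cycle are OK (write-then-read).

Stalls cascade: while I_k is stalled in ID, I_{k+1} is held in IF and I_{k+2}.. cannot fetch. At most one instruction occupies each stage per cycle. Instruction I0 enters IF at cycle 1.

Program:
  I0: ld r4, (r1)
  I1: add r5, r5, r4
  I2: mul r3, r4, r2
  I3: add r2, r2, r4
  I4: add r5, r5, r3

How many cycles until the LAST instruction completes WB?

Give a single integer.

I0 ld r4 <- r1: IF@1 ID@2 stall=0 (-) EX@3 MEM@4 WB@5
I1 add r5 <- r5,r4: IF@2 ID@3 stall=2 (RAW on I0.r4 (WB@5)) EX@6 MEM@7 WB@8
I2 mul r3 <- r4,r2: IF@3 ID@6 stall=0 (-) EX@7 MEM@8 WB@9
I3 add r2 <- r2,r4: IF@6 ID@7 stall=0 (-) EX@8 MEM@9 WB@10
I4 add r5 <- r5,r3: IF@7 ID@8 stall=1 (RAW on I2.r3 (WB@9)) EX@10 MEM@11 WB@12

Answer: 12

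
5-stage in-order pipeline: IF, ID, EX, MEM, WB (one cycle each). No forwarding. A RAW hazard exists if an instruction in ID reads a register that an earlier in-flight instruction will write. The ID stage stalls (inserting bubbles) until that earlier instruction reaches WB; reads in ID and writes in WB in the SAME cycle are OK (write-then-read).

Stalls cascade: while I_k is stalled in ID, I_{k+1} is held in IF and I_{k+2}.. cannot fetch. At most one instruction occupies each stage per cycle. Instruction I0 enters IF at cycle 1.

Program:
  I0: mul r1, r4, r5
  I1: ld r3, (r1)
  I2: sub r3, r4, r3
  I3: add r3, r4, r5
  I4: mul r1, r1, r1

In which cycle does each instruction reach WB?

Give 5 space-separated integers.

Answer: 5 8 11 12 13

Derivation:
I0 mul r1 <- r4,r5: IF@1 ID@2 stall=0 (-) EX@3 MEM@4 WB@5
I1 ld r3 <- r1: IF@2 ID@3 stall=2 (RAW on I0.r1 (WB@5)) EX@6 MEM@7 WB@8
I2 sub r3 <- r4,r3: IF@3 ID@6 stall=2 (RAW on I1.r3 (WB@8)) EX@9 MEM@10 WB@11
I3 add r3 <- r4,r5: IF@6 ID@9 stall=0 (-) EX@10 MEM@11 WB@12
I4 mul r1 <- r1,r1: IF@9 ID@10 stall=0 (-) EX@11 MEM@12 WB@13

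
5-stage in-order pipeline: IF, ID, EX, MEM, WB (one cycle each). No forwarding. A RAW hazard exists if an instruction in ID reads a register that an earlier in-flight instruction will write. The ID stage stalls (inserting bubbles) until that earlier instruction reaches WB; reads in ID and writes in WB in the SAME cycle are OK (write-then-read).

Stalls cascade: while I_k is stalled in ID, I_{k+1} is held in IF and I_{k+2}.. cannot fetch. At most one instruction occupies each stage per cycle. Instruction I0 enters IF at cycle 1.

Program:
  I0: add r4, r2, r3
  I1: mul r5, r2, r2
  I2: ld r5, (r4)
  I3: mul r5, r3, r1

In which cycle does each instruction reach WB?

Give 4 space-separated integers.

Answer: 5 6 8 9

Derivation:
I0 add r4 <- r2,r3: IF@1 ID@2 stall=0 (-) EX@3 MEM@4 WB@5
I1 mul r5 <- r2,r2: IF@2 ID@3 stall=0 (-) EX@4 MEM@5 WB@6
I2 ld r5 <- r4: IF@3 ID@4 stall=1 (RAW on I0.r4 (WB@5)) EX@6 MEM@7 WB@8
I3 mul r5 <- r3,r1: IF@4 ID@6 stall=0 (-) EX@7 MEM@8 WB@9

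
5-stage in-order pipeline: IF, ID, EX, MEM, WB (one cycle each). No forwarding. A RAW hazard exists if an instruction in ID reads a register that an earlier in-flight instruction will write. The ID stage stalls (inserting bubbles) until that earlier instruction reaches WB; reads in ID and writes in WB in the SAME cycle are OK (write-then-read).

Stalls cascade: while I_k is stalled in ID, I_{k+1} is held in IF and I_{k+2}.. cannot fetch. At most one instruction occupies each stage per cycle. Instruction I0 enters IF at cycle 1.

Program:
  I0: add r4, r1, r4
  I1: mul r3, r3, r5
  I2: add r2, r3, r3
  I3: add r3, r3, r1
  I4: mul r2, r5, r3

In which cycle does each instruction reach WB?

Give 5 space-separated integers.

I0 add r4 <- r1,r4: IF@1 ID@2 stall=0 (-) EX@3 MEM@4 WB@5
I1 mul r3 <- r3,r5: IF@2 ID@3 stall=0 (-) EX@4 MEM@5 WB@6
I2 add r2 <- r3,r3: IF@3 ID@4 stall=2 (RAW on I1.r3 (WB@6)) EX@7 MEM@8 WB@9
I3 add r3 <- r3,r1: IF@4 ID@7 stall=0 (-) EX@8 MEM@9 WB@10
I4 mul r2 <- r5,r3: IF@7 ID@8 stall=2 (RAW on I3.r3 (WB@10)) EX@11 MEM@12 WB@13

Answer: 5 6 9 10 13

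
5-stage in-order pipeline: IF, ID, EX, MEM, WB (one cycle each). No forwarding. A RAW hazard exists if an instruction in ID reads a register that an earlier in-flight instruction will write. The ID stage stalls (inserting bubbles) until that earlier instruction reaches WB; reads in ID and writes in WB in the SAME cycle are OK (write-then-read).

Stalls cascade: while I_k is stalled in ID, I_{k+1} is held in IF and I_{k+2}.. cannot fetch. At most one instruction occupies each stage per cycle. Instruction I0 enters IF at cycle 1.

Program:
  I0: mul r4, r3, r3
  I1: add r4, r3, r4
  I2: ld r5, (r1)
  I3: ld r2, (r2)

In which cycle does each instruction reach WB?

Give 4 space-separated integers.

I0 mul r4 <- r3,r3: IF@1 ID@2 stall=0 (-) EX@3 MEM@4 WB@5
I1 add r4 <- r3,r4: IF@2 ID@3 stall=2 (RAW on I0.r4 (WB@5)) EX@6 MEM@7 WB@8
I2 ld r5 <- r1: IF@3 ID@6 stall=0 (-) EX@7 MEM@8 WB@9
I3 ld r2 <- r2: IF@6 ID@7 stall=0 (-) EX@8 MEM@9 WB@10

Answer: 5 8 9 10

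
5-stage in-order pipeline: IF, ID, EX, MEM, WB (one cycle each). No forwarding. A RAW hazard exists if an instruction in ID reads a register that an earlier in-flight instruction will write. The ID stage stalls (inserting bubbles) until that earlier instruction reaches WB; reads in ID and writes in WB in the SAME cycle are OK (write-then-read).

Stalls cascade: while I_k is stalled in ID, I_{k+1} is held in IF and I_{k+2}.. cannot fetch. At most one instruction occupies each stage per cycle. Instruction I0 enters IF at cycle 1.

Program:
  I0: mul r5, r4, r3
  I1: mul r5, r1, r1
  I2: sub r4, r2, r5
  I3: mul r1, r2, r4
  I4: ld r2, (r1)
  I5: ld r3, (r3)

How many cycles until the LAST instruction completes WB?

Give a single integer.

I0 mul r5 <- r4,r3: IF@1 ID@2 stall=0 (-) EX@3 MEM@4 WB@5
I1 mul r5 <- r1,r1: IF@2 ID@3 stall=0 (-) EX@4 MEM@5 WB@6
I2 sub r4 <- r2,r5: IF@3 ID@4 stall=2 (RAW on I1.r5 (WB@6)) EX@7 MEM@8 WB@9
I3 mul r1 <- r2,r4: IF@4 ID@7 stall=2 (RAW on I2.r4 (WB@9)) EX@10 MEM@11 WB@12
I4 ld r2 <- r1: IF@7 ID@10 stall=2 (RAW on I3.r1 (WB@12)) EX@13 MEM@14 WB@15
I5 ld r3 <- r3: IF@10 ID@13 stall=0 (-) EX@14 MEM@15 WB@16

Answer: 16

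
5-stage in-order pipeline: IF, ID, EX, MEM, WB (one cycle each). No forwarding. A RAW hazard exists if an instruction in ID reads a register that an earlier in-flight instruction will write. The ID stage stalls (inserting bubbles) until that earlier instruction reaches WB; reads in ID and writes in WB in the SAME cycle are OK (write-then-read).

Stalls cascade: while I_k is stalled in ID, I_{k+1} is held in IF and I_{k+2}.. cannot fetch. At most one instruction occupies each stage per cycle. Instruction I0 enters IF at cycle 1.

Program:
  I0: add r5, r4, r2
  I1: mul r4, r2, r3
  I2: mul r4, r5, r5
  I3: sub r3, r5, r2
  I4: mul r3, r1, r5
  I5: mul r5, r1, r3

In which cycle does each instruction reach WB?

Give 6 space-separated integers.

I0 add r5 <- r4,r2: IF@1 ID@2 stall=0 (-) EX@3 MEM@4 WB@5
I1 mul r4 <- r2,r3: IF@2 ID@3 stall=0 (-) EX@4 MEM@5 WB@6
I2 mul r4 <- r5,r5: IF@3 ID@4 stall=1 (RAW on I0.r5 (WB@5)) EX@6 MEM@7 WB@8
I3 sub r3 <- r5,r2: IF@4 ID@6 stall=0 (-) EX@7 MEM@8 WB@9
I4 mul r3 <- r1,r5: IF@6 ID@7 stall=0 (-) EX@8 MEM@9 WB@10
I5 mul r5 <- r1,r3: IF@7 ID@8 stall=2 (RAW on I4.r3 (WB@10)) EX@11 MEM@12 WB@13

Answer: 5 6 8 9 10 13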